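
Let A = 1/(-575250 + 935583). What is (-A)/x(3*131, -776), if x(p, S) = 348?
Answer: -1/125395884 ≈ -7.9747e-9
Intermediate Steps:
A = 1/360333 ≈ 2.7752e-6
(-A)/x(3*131, -776) = -1*1/360333/348 = -1/360333*1/348 = -1/125395884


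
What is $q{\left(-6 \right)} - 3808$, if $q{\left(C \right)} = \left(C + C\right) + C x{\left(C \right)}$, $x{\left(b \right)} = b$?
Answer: $-3784$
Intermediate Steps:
$q{\left(C \right)} = C^{2} + 2 C$ ($q{\left(C \right)} = \left(C + C\right) + C C = 2 C + C^{2} = C^{2} + 2 C$)
$q{\left(-6 \right)} - 3808 = - 6 \left(2 - 6\right) - 3808 = \left(-6\right) \left(-4\right) - 3808 = 24 - 3808 = -3784$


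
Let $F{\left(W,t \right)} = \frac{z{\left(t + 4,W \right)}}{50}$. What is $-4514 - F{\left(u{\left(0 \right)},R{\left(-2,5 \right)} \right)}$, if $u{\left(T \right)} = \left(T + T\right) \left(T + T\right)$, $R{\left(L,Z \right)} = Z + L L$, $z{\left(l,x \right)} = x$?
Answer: $-4514$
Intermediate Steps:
$R{\left(L,Z \right)} = Z + L^{2}$
$u{\left(T \right)} = 4 T^{2}$ ($u{\left(T \right)} = 2 T 2 T = 4 T^{2}$)
$F{\left(W,t \right)} = \frac{W}{50}$
$-4514 - F{\left(u{\left(0 \right)},R{\left(-2,5 \right)} \right)} = -4514 - \frac{4 \cdot 0^{2}}{50} = -4514 - \frac{4 \cdot 0}{50} = -4514 - \frac{1}{50} \cdot 0 = -4514 - 0 = -4514 + 0 = -4514$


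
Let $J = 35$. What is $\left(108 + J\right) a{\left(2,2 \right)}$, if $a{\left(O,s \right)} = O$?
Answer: $286$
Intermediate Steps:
$\left(108 + J\right) a{\left(2,2 \right)} = \left(108 + 35\right) 2 = 143 \cdot 2 = 286$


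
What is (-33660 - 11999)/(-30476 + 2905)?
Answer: 45659/27571 ≈ 1.6561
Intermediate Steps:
(-33660 - 11999)/(-30476 + 2905) = -45659/(-27571) = -45659*(-1/27571) = 45659/27571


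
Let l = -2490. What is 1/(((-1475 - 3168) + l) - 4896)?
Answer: -1/12029 ≈ -8.3132e-5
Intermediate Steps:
1/(((-1475 - 3168) + l) - 4896) = 1/(((-1475 - 3168) - 2490) - 4896) = 1/((-4643 - 2490) - 4896) = 1/(-7133 - 4896) = 1/(-12029) = -1/12029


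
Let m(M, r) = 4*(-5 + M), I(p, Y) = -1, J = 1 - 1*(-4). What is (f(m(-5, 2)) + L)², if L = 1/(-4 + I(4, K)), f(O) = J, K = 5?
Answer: 576/25 ≈ 23.040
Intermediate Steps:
J = 5 (J = 1 + 4 = 5)
m(M, r) = -20 + 4*M
f(O) = 5
L = -⅕ (L = 1/(-4 - 1) = 1/(-5) = -⅕ ≈ -0.20000)
(f(m(-5, 2)) + L)² = (5 - ⅕)² = (24/5)² = 576/25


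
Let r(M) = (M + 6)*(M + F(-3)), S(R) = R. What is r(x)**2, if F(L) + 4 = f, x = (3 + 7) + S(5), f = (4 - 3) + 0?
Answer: 63504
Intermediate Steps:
f = 1 (f = 1 + 0 = 1)
x = 15 (x = (3 + 7) + 5 = 10 + 5 = 15)
F(L) = -3 (F(L) = -4 + 1 = -3)
r(M) = (-3 + M)*(6 + M) (r(M) = (M + 6)*(M - 3) = (6 + M)*(-3 + M) = (-3 + M)*(6 + M))
r(x)**2 = (-18 + 15**2 + 3*15)**2 = (-18 + 225 + 45)**2 = 252**2 = 63504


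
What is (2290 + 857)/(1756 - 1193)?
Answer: 3147/563 ≈ 5.5897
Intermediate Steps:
(2290 + 857)/(1756 - 1193) = 3147/563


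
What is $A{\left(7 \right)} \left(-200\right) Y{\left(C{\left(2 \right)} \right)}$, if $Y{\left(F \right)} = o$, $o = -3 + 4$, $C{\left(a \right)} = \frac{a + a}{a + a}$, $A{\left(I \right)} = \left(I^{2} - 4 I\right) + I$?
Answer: $-5600$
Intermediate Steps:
$A{\left(I \right)} = I^{2} - 3 I$
$C{\left(a \right)} = 1$ ($C{\left(a \right)} = \frac{2 a}{2 a} = 2 a \frac{1}{2 a} = 1$)
$o = 1$
$Y{\left(F \right)} = 1$
$A{\left(7 \right)} \left(-200\right) Y{\left(C{\left(2 \right)} \right)} = 7 \left(-3 + 7\right) \left(-200\right) 1 = 7 \cdot 4 \left(-200\right) 1 = 28 \left(-200\right) 1 = \left(-5600\right) 1 = -5600$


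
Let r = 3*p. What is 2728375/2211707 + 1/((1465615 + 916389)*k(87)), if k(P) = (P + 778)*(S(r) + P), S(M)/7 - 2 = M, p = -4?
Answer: 95567797406479207/77470276810775740 ≈ 1.2336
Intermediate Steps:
r = -12 (r = 3*(-4) = -12)
S(M) = 14 + 7*M
k(P) = (-70 + P)*(778 + P) (k(P) = (P + 778)*((14 + 7*(-12)) + P) = (778 + P)*((14 - 84) + P) = (778 + P)*(-70 + P) = (-70 + P)*(778 + P))
2728375/2211707 + 1/((1465615 + 916389)*k(87)) = 2728375/2211707 + 1/((1465615 + 916389)*(-54460 + 87² + 708*87)) = 2728375*(1/2211707) + 1/(2382004*(-54460 + 7569 + 61596)) = 2728375/2211707 + (1/2382004)/14705 = 2728375/2211707 + (1/2382004)*(1/14705) = 2728375/2211707 + 1/35027368820 = 95567797406479207/77470276810775740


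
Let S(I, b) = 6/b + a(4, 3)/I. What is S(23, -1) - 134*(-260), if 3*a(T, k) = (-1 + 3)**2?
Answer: 2403550/69 ≈ 34834.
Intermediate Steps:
a(T, k) = 4/3 (a(T, k) = (-1 + 3)**2/3 = (1/3)*2**2 = (1/3)*4 = 4/3)
S(I, b) = 6/b + 4/(3*I)
S(23, -1) - 134*(-260) = (6/(-1) + (4/3)/23) - 134*(-260) = (6*(-1) + (4/3)*(1/23)) + 34840 = (-6 + 4/69) + 34840 = -410/69 + 34840 = 2403550/69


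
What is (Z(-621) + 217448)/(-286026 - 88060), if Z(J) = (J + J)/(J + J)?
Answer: -217449/374086 ≈ -0.58128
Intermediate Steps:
Z(J) = 1 (Z(J) = (2*J)/((2*J)) = (2*J)*(1/(2*J)) = 1)
(Z(-621) + 217448)/(-286026 - 88060) = (1 + 217448)/(-286026 - 88060) = 217449/(-374086) = 217449*(-1/374086) = -217449/374086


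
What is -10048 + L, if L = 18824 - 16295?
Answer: -7519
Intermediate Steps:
L = 2529
-10048 + L = -10048 + 2529 = -7519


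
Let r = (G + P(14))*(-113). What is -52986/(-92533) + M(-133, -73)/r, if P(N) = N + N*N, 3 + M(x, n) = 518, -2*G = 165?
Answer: 286296520/533267679 ≈ 0.53687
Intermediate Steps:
G = -165/2 (G = -1/2*165 = -165/2 ≈ -82.500)
M(x, n) = 515 (M(x, n) = -3 + 518 = 515)
P(N) = N + N**2
r = -28815/2 (r = (-165/2 + 14*(1 + 14))*(-113) = (-165/2 + 14*15)*(-113) = (-165/2 + 210)*(-113) = (255/2)*(-113) = -28815/2 ≈ -14408.)
-52986/(-92533) + M(-133, -73)/r = -52986/(-92533) + 515/(-28815/2) = -52986*(-1/92533) + 515*(-2/28815) = 52986/92533 - 206/5763 = 286296520/533267679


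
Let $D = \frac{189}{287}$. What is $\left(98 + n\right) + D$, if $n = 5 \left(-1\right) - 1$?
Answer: $\frac{3799}{41} \approx 92.659$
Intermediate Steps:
$D = \frac{27}{41}$ ($D = 189 \cdot \frac{1}{287} = \frac{27}{41} \approx 0.65854$)
$n = -6$ ($n = -5 - 1 = -6$)
$\left(98 + n\right) + D = \left(98 - 6\right) + \frac{27}{41} = 92 + \frac{27}{41} = \frac{3799}{41}$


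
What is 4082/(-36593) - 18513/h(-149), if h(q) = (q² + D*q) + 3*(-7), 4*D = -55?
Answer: -1035130622/1182136865 ≈ -0.87564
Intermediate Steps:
D = -55/4 (D = (¼)*(-55) = -55/4 ≈ -13.750)
h(q) = -21 + q² - 55*q/4 (h(q) = (q² - 55*q/4) + 3*(-7) = (q² - 55*q/4) - 21 = -21 + q² - 55*q/4)
4082/(-36593) - 18513/h(-149) = 4082/(-36593) - 18513/(-21 + (-149)² - 55/4*(-149)) = 4082*(-1/36593) - 18513/(-21 + 22201 + 8195/4) = -4082/36593 - 18513/96915/4 = -4082/36593 - 18513*4/96915 = -4082/36593 - 24684/32305 = -1035130622/1182136865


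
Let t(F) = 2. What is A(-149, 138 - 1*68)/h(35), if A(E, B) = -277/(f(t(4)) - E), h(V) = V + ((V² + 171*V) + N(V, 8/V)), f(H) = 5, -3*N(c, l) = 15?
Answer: -277/1114960 ≈ -0.00024844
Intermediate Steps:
N(c, l) = -5 (N(c, l) = -⅓*15 = -5)
h(V) = -5 + V² + 172*V (h(V) = V + ((V² + 171*V) - 5) = V + (-5 + V² + 171*V) = -5 + V² + 172*V)
A(E, B) = -277/(5 - E)
A(-149, 138 - 1*68)/h(35) = (277/(-5 - 149))/(-5 + 35² + 172*35) = (277/(-154))/(-5 + 1225 + 6020) = (277*(-1/154))/7240 = -277/154*1/7240 = -277/1114960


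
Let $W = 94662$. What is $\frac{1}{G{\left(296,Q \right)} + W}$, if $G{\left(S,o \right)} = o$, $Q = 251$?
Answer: $\frac{1}{94913} \approx 1.0536 \cdot 10^{-5}$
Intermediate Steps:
$\frac{1}{G{\left(296,Q \right)} + W} = \frac{1}{251 + 94662} = \frac{1}{94913}$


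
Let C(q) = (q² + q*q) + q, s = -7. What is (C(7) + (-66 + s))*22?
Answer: 704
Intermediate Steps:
C(q) = q + 2*q² (C(q) = (q² + q²) + q = 2*q² + q = q + 2*q²)
(C(7) + (-66 + s))*22 = (7*(1 + 2*7) + (-66 - 7))*22 = (7*(1 + 14) - 73)*22 = (7*15 - 73)*22 = (105 - 73)*22 = 32*22 = 704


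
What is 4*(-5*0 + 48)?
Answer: 192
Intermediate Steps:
4*(-5*0 + 48) = 4*(0 + 48) = 4*48 = 192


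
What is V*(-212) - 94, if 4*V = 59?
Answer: -3221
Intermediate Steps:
V = 59/4 (V = (¼)*59 = 59/4 ≈ 14.750)
V*(-212) - 94 = (59/4)*(-212) - 94 = -3127 - 94 = -3221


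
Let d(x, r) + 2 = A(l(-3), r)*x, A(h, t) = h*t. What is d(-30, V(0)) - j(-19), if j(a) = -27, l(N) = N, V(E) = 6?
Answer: 565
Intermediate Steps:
d(x, r) = -2 - 3*r*x (d(x, r) = -2 + (-3*r)*x = -2 - 3*r*x)
d(-30, V(0)) - j(-19) = (-2 - 3*6*(-30)) - 1*(-27) = (-2 + 540) + 27 = 538 + 27 = 565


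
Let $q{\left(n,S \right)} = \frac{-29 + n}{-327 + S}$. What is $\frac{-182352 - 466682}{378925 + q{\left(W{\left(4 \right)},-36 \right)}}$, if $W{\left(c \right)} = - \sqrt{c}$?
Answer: $- \frac{117799671}{68774903} \approx -1.7128$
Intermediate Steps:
$q{\left(n,S \right)} = \frac{-29 + n}{-327 + S}$
$\frac{-182352 - 466682}{378925 + q{\left(W{\left(4 \right)},-36 \right)}} = \frac{-182352 - 466682}{378925 + \frac{-29 - \sqrt{4}}{-327 - 36}} = - \frac{649034}{378925 + \frac{-29 - 2}{-363}} = - \frac{649034}{378925 - \frac{-29 - 2}{363}} = - \frac{649034}{378925 - - \frac{31}{363}} = - \frac{649034}{378925 + \frac{31}{363}} = - \frac{649034}{\frac{137549806}{363}} = \left(-649034\right) \frac{363}{137549806} = - \frac{117799671}{68774903}$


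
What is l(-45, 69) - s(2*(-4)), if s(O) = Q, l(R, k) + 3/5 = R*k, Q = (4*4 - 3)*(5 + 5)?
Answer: -16178/5 ≈ -3235.6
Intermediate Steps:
Q = 130 (Q = (16 - 3)*10 = 13*10 = 130)
l(R, k) = -⅗ + R*k
s(O) = 130
l(-45, 69) - s(2*(-4)) = (-⅗ - 45*69) - 1*130 = (-⅗ - 3105) - 130 = -15528/5 - 130 = -16178/5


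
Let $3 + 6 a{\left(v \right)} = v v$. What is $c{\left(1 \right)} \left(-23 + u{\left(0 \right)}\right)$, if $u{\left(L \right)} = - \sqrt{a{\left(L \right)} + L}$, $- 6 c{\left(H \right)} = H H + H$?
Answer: $\frac{23}{3} + \frac{i \sqrt{2}}{6} \approx 7.6667 + 0.2357 i$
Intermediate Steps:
$a{\left(v \right)} = - \frac{1}{2} + \frac{v^{2}}{6}$ ($a{\left(v \right)} = - \frac{1}{2} + \frac{v v}{6} = - \frac{1}{2} + \frac{v^{2}}{6}$)
$c{\left(H \right)} = - \frac{H}{6} - \frac{H^{2}}{6}$ ($c{\left(H \right)} = - \frac{H H + H}{6} = - \frac{H^{2} + H}{6} = - \frac{H + H^{2}}{6} = - \frac{H}{6} - \frac{H^{2}}{6}$)
$u{\left(L \right)} = - \sqrt{- \frac{1}{2} + L + \frac{L^{2}}{6}}$ ($u{\left(L \right)} = - \sqrt{\left(- \frac{1}{2} + \frac{L^{2}}{6}\right) + L} = - \sqrt{- \frac{1}{2} + L + \frac{L^{2}}{6}}$)
$c{\left(1 \right)} \left(-23 + u{\left(0 \right)}\right) = \left(- \frac{1}{6}\right) 1 \left(1 + 1\right) \left(-23 - \frac{\sqrt{-18 + 6 \cdot 0^{2} + 36 \cdot 0}}{6}\right) = \left(- \frac{1}{6}\right) 1 \cdot 2 \left(-23 - \frac{\sqrt{-18 + 6 \cdot 0 + 0}}{6}\right) = - \frac{-23 - \frac{\sqrt{-18 + 0 + 0}}{6}}{3} = - \frac{-23 - \frac{\sqrt{-18}}{6}}{3} = - \frac{-23 - \frac{3 i \sqrt{2}}{6}}{3} = - \frac{-23 - \frac{i \sqrt{2}}{2}}{3} = \frac{23}{3} + \frac{i \sqrt{2}}{6}$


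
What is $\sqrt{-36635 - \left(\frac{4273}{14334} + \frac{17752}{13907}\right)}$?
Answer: $\frac{i \sqrt{1455849800013846531642}}{199342938} \approx 191.41 i$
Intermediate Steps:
$\sqrt{-36635 - \left(\frac{4273}{14334} + \frac{17752}{13907}\right)} = \sqrt{-36635 - \frac{313881779}{199342938}} = \sqrt{- \frac{7303242415409}{199342938}} = \frac{i \sqrt{1455849800013846531642}}{199342938}$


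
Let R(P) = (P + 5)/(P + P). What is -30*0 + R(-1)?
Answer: -2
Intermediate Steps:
R(P) = (5 + P)/(2*P) (R(P) = (5 + P)/((2*P)) = (5 + P)*(1/(2*P)) = (5 + P)/(2*P))
-30*0 + R(-1) = -30*0 + (1/2)*(5 - 1)/(-1) = 0 + (1/2)*(-1)*4 = 0 - 2 = -2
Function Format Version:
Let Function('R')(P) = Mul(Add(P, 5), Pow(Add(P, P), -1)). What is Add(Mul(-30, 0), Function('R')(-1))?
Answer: -2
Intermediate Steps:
Function('R')(P) = Mul(Rational(1, 2), Pow(P, -1), Add(5, P)) (Function('R')(P) = Mul(Add(5, P), Pow(Mul(2, P), -1)) = Mul(Add(5, P), Mul(Rational(1, 2), Pow(P, -1))) = Mul(Rational(1, 2), Pow(P, -1), Add(5, P)))
Add(Mul(-30, 0), Function('R')(-1)) = Add(Mul(-30, 0), Mul(Rational(1, 2), Pow(-1, -1), Add(5, -1))) = Add(0, Mul(Rational(1, 2), -1, 4)) = Add(0, -2) = -2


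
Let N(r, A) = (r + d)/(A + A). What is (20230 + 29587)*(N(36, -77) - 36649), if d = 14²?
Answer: -140588007713/77 ≈ -1.8258e+9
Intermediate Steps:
d = 196
N(r, A) = (196 + r)/(2*A) (N(r, A) = (r + 196)/(A + A) = (196 + r)/((2*A)) = (196 + r)*(1/(2*A)) = (196 + r)/(2*A))
(20230 + 29587)*(N(36, -77) - 36649) = (20230 + 29587)*((½)*(196 + 36)/(-77) - 36649) = 49817*((½)*(-1/77)*232 - 36649) = 49817*(-116/77 - 36649) = 49817*(-2822089/77) = -140588007713/77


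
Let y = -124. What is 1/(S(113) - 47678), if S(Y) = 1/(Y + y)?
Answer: -11/524459 ≈ -2.0974e-5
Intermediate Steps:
S(Y) = 1/(-124 + Y) (S(Y) = 1/(Y - 124) = 1/(-124 + Y))
1/(S(113) - 47678) = 1/(1/(-124 + 113) - 47678) = 1/(1/(-11) - 47678) = 1/(-1/11 - 47678) = 1/(-524459/11) = -11/524459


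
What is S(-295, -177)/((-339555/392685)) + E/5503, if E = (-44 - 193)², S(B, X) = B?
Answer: 43770093568/124571411 ≈ 351.37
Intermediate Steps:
E = 56169 (E = (-237)² = 56169)
S(-295, -177)/((-339555/392685)) + E/5503 = -295/((-339555/392685)) + 56169/5503 = -295/((-339555*1/392685)) + 56169*(1/5503) = -295/(-22637/26179) + 56169/5503 = -295*(-26179/22637) + 56169/5503 = 7722805/22637 + 56169/5503 = 43770093568/124571411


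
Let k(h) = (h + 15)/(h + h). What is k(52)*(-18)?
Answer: -603/52 ≈ -11.596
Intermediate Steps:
k(h) = (15 + h)/(2*h) (k(h) = (15 + h)/((2*h)) = (15 + h)*(1/(2*h)) = (15 + h)/(2*h))
k(52)*(-18) = ((½)*(15 + 52)/52)*(-18) = ((½)*(1/52)*67)*(-18) = (67/104)*(-18) = -603/52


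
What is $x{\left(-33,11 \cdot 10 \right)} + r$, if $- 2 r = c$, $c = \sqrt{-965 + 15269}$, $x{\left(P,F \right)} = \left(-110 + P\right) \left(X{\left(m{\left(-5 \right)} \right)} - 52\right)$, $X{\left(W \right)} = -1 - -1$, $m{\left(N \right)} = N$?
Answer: $7436 - 2 \sqrt{894} \approx 7376.2$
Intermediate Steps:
$X{\left(W \right)} = 0$ ($X{\left(W \right)} = -1 + 1 = 0$)
$x{\left(P,F \right)} = 5720 - 52 P$ ($x{\left(P,F \right)} = \left(-110 + P\right) \left(0 - 52\right) = \left(-110 + P\right) \left(-52\right) = 5720 - 52 P$)
$c = 4 \sqrt{894}$ ($c = \sqrt{14304} = 4 \sqrt{894} \approx 119.6$)
$r = - 2 \sqrt{894}$ ($r = - \frac{4 \sqrt{894}}{2} = - 2 \sqrt{894} \approx -59.8$)
$x{\left(-33,11 \cdot 10 \right)} + r = \left(5720 - -1716\right) - 2 \sqrt{894} = \left(5720 + 1716\right) - 2 \sqrt{894} = 7436 - 2 \sqrt{894}$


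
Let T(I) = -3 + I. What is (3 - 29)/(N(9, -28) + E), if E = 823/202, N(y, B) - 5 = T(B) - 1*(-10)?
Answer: 5252/2409 ≈ 2.1802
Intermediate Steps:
N(y, B) = 12 + B (N(y, B) = 5 + ((-3 + B) - 1*(-10)) = 5 + ((-3 + B) + 10) = 5 + (7 + B) = 12 + B)
E = 823/202 (E = 823*(1/202) = 823/202 ≈ 4.0743)
(3 - 29)/(N(9, -28) + E) = (3 - 29)/((12 - 28) + 823/202) = -26/(-16 + 823/202) = -26/(-2409/202) = -202/2409*(-26) = 5252/2409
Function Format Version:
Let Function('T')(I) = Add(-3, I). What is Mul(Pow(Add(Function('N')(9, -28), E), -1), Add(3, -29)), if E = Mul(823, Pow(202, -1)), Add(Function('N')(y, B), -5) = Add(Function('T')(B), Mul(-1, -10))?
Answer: Rational(5252, 2409) ≈ 2.1802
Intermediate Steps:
Function('N')(y, B) = Add(12, B) (Function('N')(y, B) = Add(5, Add(Add(-3, B), Mul(-1, -10))) = Add(5, Add(Add(-3, B), 10)) = Add(5, Add(7, B)) = Add(12, B))
E = Rational(823, 202) (E = Mul(823, Rational(1, 202)) = Rational(823, 202) ≈ 4.0743)
Mul(Pow(Add(Function('N')(9, -28), E), -1), Add(3, -29)) = Mul(Pow(Add(Add(12, -28), Rational(823, 202)), -1), Add(3, -29)) = Mul(Pow(Add(-16, Rational(823, 202)), -1), -26) = Mul(Pow(Rational(-2409, 202), -1), -26) = Mul(Rational(-202, 2409), -26) = Rational(5252, 2409)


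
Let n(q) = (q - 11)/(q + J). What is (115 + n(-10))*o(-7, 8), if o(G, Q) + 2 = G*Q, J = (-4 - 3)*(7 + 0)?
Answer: -394748/59 ≈ -6690.6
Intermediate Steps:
J = -49 (J = -7*7 = -49)
o(G, Q) = -2 + G*Q
n(q) = (-11 + q)/(-49 + q) (n(q) = (q - 11)/(q - 49) = (-11 + q)/(-49 + q))
(115 + n(-10))*o(-7, 8) = (115 + (-11 - 10)/(-49 - 10))*(-2 - 7*8) = (115 - 21/(-59))*(-2 - 56) = (115 - 1/59*(-21))*(-58) = (115 + 21/59)*(-58) = (6806/59)*(-58) = -394748/59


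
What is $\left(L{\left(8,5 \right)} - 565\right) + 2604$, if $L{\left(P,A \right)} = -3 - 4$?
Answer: $2032$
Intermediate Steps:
$L{\left(P,A \right)} = -7$
$\left(L{\left(8,5 \right)} - 565\right) + 2604 = \left(-7 - 565\right) + 2604 = -572 + 2604 = 2032$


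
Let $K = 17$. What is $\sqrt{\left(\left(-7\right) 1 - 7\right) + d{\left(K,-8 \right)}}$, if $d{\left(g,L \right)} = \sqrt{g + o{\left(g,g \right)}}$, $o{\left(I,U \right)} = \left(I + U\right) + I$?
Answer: $\sqrt{-14 + 2 \sqrt{17}} \approx 2.3987 i$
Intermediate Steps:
$o{\left(I,U \right)} = U + 2 I$
$d{\left(g,L \right)} = 2 \sqrt{g}$ ($d{\left(g,L \right)} = \sqrt{g + \left(g + 2 g\right)} = \sqrt{g + 3 g} = \sqrt{4 g} = 2 \sqrt{g}$)
$\sqrt{\left(\left(-7\right) 1 - 7\right) + d{\left(K,-8 \right)}} = \sqrt{\left(\left(-7\right) 1 - 7\right) + 2 \sqrt{17}} = \sqrt{\left(-7 - 7\right) + 2 \sqrt{17}} = \sqrt{-14 + 2 \sqrt{17}}$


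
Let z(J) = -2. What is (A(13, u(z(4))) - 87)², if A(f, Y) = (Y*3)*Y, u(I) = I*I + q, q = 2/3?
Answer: 4225/9 ≈ 469.44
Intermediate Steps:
q = ⅔ (q = 2*(⅓) = ⅔ ≈ 0.66667)
u(I) = ⅔ + I² (u(I) = I*I + ⅔ = I² + ⅔ = ⅔ + I²)
A(f, Y) = 3*Y² (A(f, Y) = (3*Y)*Y = 3*Y²)
(A(13, u(z(4))) - 87)² = (3*(⅔ + (-2)²)² - 87)² = (3*(⅔ + 4)² - 87)² = (3*(14/3)² - 87)² = (3*(196/9) - 87)² = (196/3 - 87)² = (-65/3)² = 4225/9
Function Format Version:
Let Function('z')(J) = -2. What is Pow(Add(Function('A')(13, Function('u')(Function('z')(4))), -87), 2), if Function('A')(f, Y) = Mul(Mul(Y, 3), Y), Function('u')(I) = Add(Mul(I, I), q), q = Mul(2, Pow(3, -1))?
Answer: Rational(4225, 9) ≈ 469.44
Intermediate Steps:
q = Rational(2, 3) (q = Mul(2, Rational(1, 3)) = Rational(2, 3) ≈ 0.66667)
Function('u')(I) = Add(Rational(2, 3), Pow(I, 2)) (Function('u')(I) = Add(Mul(I, I), Rational(2, 3)) = Add(Pow(I, 2), Rational(2, 3)) = Add(Rational(2, 3), Pow(I, 2)))
Function('A')(f, Y) = Mul(3, Pow(Y, 2)) (Function('A')(f, Y) = Mul(Mul(3, Y), Y) = Mul(3, Pow(Y, 2)))
Pow(Add(Function('A')(13, Function('u')(Function('z')(4))), -87), 2) = Pow(Add(Mul(3, Pow(Add(Rational(2, 3), Pow(-2, 2)), 2)), -87), 2) = Pow(Add(Mul(3, Pow(Add(Rational(2, 3), 4), 2)), -87), 2) = Pow(Add(Mul(3, Pow(Rational(14, 3), 2)), -87), 2) = Pow(Add(Mul(3, Rational(196, 9)), -87), 2) = Pow(Add(Rational(196, 3), -87), 2) = Pow(Rational(-65, 3), 2) = Rational(4225, 9)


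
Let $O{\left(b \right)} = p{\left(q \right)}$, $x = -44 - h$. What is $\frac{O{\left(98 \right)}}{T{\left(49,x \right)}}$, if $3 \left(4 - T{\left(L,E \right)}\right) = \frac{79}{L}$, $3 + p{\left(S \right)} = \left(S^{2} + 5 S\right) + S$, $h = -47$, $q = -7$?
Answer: $\frac{588}{509} \approx 1.1552$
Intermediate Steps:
$p{\left(S \right)} = -3 + S^{2} + 6 S$ ($p{\left(S \right)} = -3 + \left(\left(S^{2} + 5 S\right) + S\right) = -3 + \left(S^{2} + 6 S\right) = -3 + S^{2} + 6 S$)
$x = 3$ ($x = -44 - -47 = -44 + 47 = 3$)
$O{\left(b \right)} = 4$ ($O{\left(b \right)} = -3 + \left(-7\right)^{2} + 6 \left(-7\right) = -3 + 49 - 42 = 4$)
$T{\left(L,E \right)} = 4 - \frac{79}{3 L}$ ($T{\left(L,E \right)} = 4 - \frac{79 \frac{1}{L}}{3} = 4 - \frac{79}{3 L}$)
$\frac{O{\left(98 \right)}}{T{\left(49,x \right)}} = \frac{4}{4 - \frac{79}{3 \cdot 49}} = \frac{4}{4 - \frac{79}{147}} = \frac{4}{\frac{509}{147}} = 4 \cdot \frac{147}{509} = \frac{588}{509}$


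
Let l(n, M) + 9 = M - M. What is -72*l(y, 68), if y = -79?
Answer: 648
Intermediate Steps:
l(n, M) = -9 (l(n, M) = -9 + (M - M) = -9 + 0 = -9)
-72*l(y, 68) = -72*(-9) = 648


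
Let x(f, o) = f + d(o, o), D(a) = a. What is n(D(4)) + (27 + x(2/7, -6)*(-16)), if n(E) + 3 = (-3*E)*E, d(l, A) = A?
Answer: 472/7 ≈ 67.429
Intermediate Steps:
x(f, o) = f + o
n(E) = -3 - 3*E² (n(E) = -3 + (-3*E)*E = -3 - 3*E²)
n(D(4)) + (27 + x(2/7, -6)*(-16)) = (-3 - 3*4²) + (27 + (2/7 - 6)*(-16)) = (-3 - 3*16) + (27 + (2*(⅐) - 6)*(-16)) = (-3 - 48) + (27 + (2/7 - 6)*(-16)) = -51 + (27 - 40/7*(-16)) = -51 + (27 + 640/7) = -51 + 829/7 = 472/7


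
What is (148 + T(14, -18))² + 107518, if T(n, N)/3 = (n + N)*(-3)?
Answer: 141374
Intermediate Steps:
T(n, N) = -9*N - 9*n (T(n, N) = 3*((n + N)*(-3)) = 3*((N + n)*(-3)) = 3*(-3*N - 3*n) = -9*N - 9*n)
(148 + T(14, -18))² + 107518 = (148 + (-9*(-18) - 9*14))² + 107518 = (148 + (162 - 126))² + 107518 = (148 + 36)² + 107518 = 184² + 107518 = 33856 + 107518 = 141374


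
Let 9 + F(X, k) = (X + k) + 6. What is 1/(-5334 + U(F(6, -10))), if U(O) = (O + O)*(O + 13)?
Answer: -1/5418 ≈ -0.00018457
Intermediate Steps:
F(X, k) = -3 + X + k (F(X, k) = -9 + ((X + k) + 6) = -9 + (6 + X + k) = -3 + X + k)
U(O) = 2*O*(13 + O) (U(O) = (2*O)*(13 + O) = 2*O*(13 + O))
1/(-5334 + U(F(6, -10))) = 1/(-5334 + 2*(-3 + 6 - 10)*(13 + (-3 + 6 - 10))) = 1/(-5334 + 2*(-7)*(13 - 7)) = 1/(-5334 + 2*(-7)*6) = 1/(-5334 - 84) = 1/(-5418) = -1/5418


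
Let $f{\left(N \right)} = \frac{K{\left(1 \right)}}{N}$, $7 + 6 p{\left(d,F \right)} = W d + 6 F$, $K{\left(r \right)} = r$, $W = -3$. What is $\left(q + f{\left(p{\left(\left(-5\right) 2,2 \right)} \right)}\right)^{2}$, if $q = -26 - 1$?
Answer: $\frac{881721}{1225} \approx 719.77$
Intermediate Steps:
$p{\left(d,F \right)} = - \frac{7}{6} + F - \frac{d}{2}$ ($p{\left(d,F \right)} = - \frac{7}{6} + \frac{- 3 d + 6 F}{6} = - \frac{7}{6} + \left(F - \frac{d}{2}\right) = - \frac{7}{6} + F - \frac{d}{2}$)
$f{\left(N \right)} = \frac{1}{N}$ ($f{\left(N \right)} = 1 \frac{1}{N} = \frac{1}{N}$)
$q = -27$ ($q = -26 - 1 = -27$)
$\left(q + f{\left(p{\left(\left(-5\right) 2,2 \right)} \right)}\right)^{2} = \left(-27 + \frac{1}{- \frac{7}{6} + 2 - \frac{\left(-5\right) 2}{2}}\right)^{2} = \left(-27 + \frac{1}{- \frac{7}{6} + 2 - -5}\right)^{2} = \left(-27 + \frac{1}{- \frac{7}{6} + 2 + 5}\right)^{2} = \left(-27 + \frac{1}{\frac{35}{6}}\right)^{2} = \left(-27 + \frac{6}{35}\right)^{2} = \left(- \frac{939}{35}\right)^{2} = \frac{881721}{1225}$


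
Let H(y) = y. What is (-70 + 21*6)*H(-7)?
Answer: -392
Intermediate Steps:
(-70 + 21*6)*H(-7) = (-70 + 21*6)*(-7) = (-70 + 126)*(-7) = 56*(-7) = -392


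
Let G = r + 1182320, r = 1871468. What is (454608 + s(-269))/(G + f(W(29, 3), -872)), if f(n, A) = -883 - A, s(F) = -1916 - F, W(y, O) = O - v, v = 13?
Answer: 452961/3053777 ≈ 0.14833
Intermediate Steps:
W(y, O) = -13 + O (W(y, O) = O - 1*13 = O - 13 = -13 + O)
G = 3053788 (G = 1871468 + 1182320 = 3053788)
(454608 + s(-269))/(G + f(W(29, 3), -872)) = (454608 + (-1916 - 1*(-269)))/(3053788 + (-883 - 1*(-872))) = (454608 + (-1916 + 269))/(3053788 + (-883 + 872)) = (454608 - 1647)/(3053788 - 11) = 452961/3053777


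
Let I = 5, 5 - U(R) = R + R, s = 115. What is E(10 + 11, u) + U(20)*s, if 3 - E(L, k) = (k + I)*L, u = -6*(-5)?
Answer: -4757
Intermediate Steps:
U(R) = 5 - 2*R (U(R) = 5 - (R + R) = 5 - 2*R)
u = 30
E(L, k) = 3 - L*(5 + k) (E(L, k) = 3 - (k + 5)*L = 3 - (5 + k)*L = 3 - L*(5 + k))
E(10 + 11, u) + U(20)*s = (3 - 5*(10 + 11) - 1*(10 + 11)*30) + (5 - 2*20)*115 = (3 - 5*21 - 1*21*30) + (5 - 40)*115 = (3 - 105 - 630) - 35*115 = -732 - 4025 = -4757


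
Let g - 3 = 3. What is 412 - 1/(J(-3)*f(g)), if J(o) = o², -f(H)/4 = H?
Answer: 88993/216 ≈ 412.00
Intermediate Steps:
g = 6 (g = 3 + 3 = 6)
f(H) = -4*H
412 - 1/(J(-3)*f(g)) = 412 - 1/((-3)²*(-4*6)) = 412 - 1/(9*(-24)) = 412 - 1/(-216) = 412 - 1*(-1/216) = 412 + 1/216 = 88993/216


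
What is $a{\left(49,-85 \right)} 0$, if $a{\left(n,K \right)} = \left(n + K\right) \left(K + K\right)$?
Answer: $0$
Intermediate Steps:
$a{\left(n,K \right)} = 2 K \left(K + n\right)$ ($a{\left(n,K \right)} = \left(K + n\right) 2 K = 2 K \left(K + n\right)$)
$a{\left(49,-85 \right)} 0 = 2 \left(-85\right) \left(-85 + 49\right) 0 = 2 \left(-85\right) \left(-36\right) 0 = 6120 \cdot 0 = 0$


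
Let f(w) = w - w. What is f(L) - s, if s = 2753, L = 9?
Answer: -2753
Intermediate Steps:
f(w) = 0
f(L) - s = 0 - 1*2753 = 0 - 2753 = -2753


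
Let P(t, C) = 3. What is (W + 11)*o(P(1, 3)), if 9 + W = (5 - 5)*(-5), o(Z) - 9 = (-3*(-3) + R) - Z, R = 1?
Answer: 32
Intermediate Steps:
o(Z) = 19 - Z (o(Z) = 9 + ((-3*(-3) + 1) - Z) = 9 + ((9 + 1) - Z) = 9 + (10 - Z) = 19 - Z)
W = -9 (W = -9 + (5 - 5)*(-5) = -9 + 0*(-5) = -9 + 0 = -9)
(W + 11)*o(P(1, 3)) = (-9 + 11)*(19 - 1*3) = 2*(19 - 3) = 2*16 = 32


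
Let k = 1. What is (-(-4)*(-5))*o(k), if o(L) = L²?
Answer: -20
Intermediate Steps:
(-(-4)*(-5))*o(k) = -(-4)*(-5)*1² = -2*10*1 = -20*1 = -20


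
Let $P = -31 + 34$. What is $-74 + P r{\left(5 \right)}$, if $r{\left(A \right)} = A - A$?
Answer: $-74$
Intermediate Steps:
$r{\left(A \right)} = 0$
$P = 3$
$-74 + P r{\left(5 \right)} = -74 + 3 \cdot 0 = -74 + 0 = -74$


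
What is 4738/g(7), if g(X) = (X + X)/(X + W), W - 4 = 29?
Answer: 94760/7 ≈ 13537.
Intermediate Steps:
W = 33 (W = 4 + 29 = 33)
g(X) = 2*X/(33 + X) (g(X) = (X + X)/(X + 33) = (2*X)/(33 + X) = 2*X/(33 + X))
4738/g(7) = 4738/((2*7/(33 + 7))) = 4738/((2*7/40)) = 4738/((2*7*(1/40))) = 4738/(7/20) = 4738*(20/7) = 94760/7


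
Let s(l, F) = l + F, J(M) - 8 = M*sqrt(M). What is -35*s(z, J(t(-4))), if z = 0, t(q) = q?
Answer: -280 + 280*I ≈ -280.0 + 280.0*I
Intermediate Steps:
J(M) = 8 + M**(3/2) (J(M) = 8 + M*sqrt(M) = 8 + M**(3/2))
s(l, F) = F + l
-35*s(z, J(t(-4))) = -35*((8 + (-4)**(3/2)) + 0) = -35*((8 - 8*I) + 0) = -35*(8 - 8*I) = -280 + 280*I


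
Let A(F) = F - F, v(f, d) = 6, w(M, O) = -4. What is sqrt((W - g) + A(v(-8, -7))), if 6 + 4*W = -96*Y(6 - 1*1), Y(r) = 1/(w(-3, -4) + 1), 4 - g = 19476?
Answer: sqrt(77914)/2 ≈ 139.57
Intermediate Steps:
A(F) = 0
g = -19472 (g = 4 - 1*19476 = 4 - 19476 = -19472)
Y(r) = -1/3 (Y(r) = 1/(-4 + 1) = 1/(-3) = -1/3)
W = 13/2 (W = -3/2 + (-96*(-1/3))/4 = -3/2 + (1/4)*32 = -3/2 + 8 = 13/2 ≈ 6.5000)
sqrt((W - g) + A(v(-8, -7))) = sqrt((13/2 - 1*(-19472)) + 0) = sqrt((13/2 + 19472) + 0) = sqrt(38957/2 + 0) = sqrt(38957/2) = sqrt(77914)/2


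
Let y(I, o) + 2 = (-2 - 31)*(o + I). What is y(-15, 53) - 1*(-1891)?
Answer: 635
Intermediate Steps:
y(I, o) = -2 - 33*I - 33*o (y(I, o) = -2 + (-2 - 31)*(o + I) = -2 - 33*(I + o) = -2 + (-33*I - 33*o) = -2 - 33*I - 33*o)
y(-15, 53) - 1*(-1891) = (-2 - 33*(-15) - 33*53) - 1*(-1891) = (-2 + 495 - 1749) + 1891 = -1256 + 1891 = 635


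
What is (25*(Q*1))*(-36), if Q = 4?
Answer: -3600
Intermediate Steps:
(25*(Q*1))*(-36) = (25*(4*1))*(-36) = (25*4)*(-36) = 100*(-36) = -3600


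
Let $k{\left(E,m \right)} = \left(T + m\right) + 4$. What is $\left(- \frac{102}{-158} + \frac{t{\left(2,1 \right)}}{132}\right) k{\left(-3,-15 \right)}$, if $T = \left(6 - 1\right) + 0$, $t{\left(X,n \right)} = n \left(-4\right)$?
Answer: $- \frac{3208}{869} \approx -3.6916$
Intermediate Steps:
$t{\left(X,n \right)} = - 4 n$
$T = 5$ ($T = 5 + 0 = 5$)
$k{\left(E,m \right)} = 9 + m$ ($k{\left(E,m \right)} = \left(5 + m\right) + 4 = 9 + m$)
$\left(- \frac{102}{-158} + \frac{t{\left(2,1 \right)}}{132}\right) k{\left(-3,-15 \right)} = \left(- \frac{102}{-158} + \frac{\left(-4\right) 1}{132}\right) \left(9 - 15\right) = \left(\left(-102\right) \left(- \frac{1}{158}\right) - \frac{1}{33}\right) \left(-6\right) = \left(\frac{51}{79} - \frac{1}{33}\right) \left(-6\right) = \frac{1604}{2607} \left(-6\right) = - \frac{3208}{869}$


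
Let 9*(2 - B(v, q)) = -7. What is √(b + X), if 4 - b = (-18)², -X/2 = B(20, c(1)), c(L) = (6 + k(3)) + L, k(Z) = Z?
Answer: I*√2930/3 ≈ 18.043*I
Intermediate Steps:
c(L) = 9 + L (c(L) = (6 + 3) + L = 9 + L)
B(v, q) = 25/9 (B(v, q) = 2 - ⅑*(-7) = 2 + 7/9 = 25/9)
X = -50/9 (X = -2*25/9 = -50/9 ≈ -5.5556)
b = -320 (b = 4 - 1*(-18)² = 4 - 1*324 = 4 - 324 = -320)
√(b + X) = √(-320 - 50/9) = √(-2930/9) = I*√2930/3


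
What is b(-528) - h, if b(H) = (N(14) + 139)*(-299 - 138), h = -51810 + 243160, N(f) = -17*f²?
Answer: 1203991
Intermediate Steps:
h = 191350
b(H) = 1395341 (b(H) = (-17*14² + 139)*(-299 - 138) = (-17*196 + 139)*(-437) = (-3332 + 139)*(-437) = -3193*(-437) = 1395341)
b(-528) - h = 1395341 - 1*191350 = 1395341 - 191350 = 1203991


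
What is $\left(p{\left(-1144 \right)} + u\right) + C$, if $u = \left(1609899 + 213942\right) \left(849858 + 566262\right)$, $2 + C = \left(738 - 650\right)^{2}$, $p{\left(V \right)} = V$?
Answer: $2582777723518$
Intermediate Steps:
$C = 7742$ ($C = -2 + \left(738 - 650\right)^{2} = -2 + 88^{2} = -2 + 7744 = 7742$)
$u = 2582777716920$ ($u = 1823841 \cdot 1416120 = 2582777716920$)
$\left(p{\left(-1144 \right)} + u\right) + C = \left(-1144 + 2582777716920\right) + 7742 = 2582777715776 + 7742 = 2582777723518$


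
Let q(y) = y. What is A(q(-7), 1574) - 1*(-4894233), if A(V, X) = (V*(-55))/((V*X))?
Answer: 7703522687/1574 ≈ 4.8942e+6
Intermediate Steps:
A(V, X) = -55/X (A(V, X) = (-55*V)*(1/(V*X)) = -55/X)
A(q(-7), 1574) - 1*(-4894233) = -55/1574 - 1*(-4894233) = -55*1/1574 + 4894233 = -55/1574 + 4894233 = 7703522687/1574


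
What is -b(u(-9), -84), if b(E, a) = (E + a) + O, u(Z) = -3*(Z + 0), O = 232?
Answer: -175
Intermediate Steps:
u(Z) = -3*Z
b(E, a) = 232 + E + a (b(E, a) = (E + a) + 232 = 232 + E + a)
-b(u(-9), -84) = -(232 - 3*(-9) - 84) = -(232 + 27 - 84) = -1*175 = -175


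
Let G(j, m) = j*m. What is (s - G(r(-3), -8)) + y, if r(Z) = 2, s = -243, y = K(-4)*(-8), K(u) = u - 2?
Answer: -179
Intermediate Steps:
K(u) = -2 + u
y = 48 (y = (-2 - 4)*(-8) = -6*(-8) = 48)
(s - G(r(-3), -8)) + y = (-243 - 2*(-8)) + 48 = (-243 - 1*(-16)) + 48 = (-243 + 16) + 48 = -227 + 48 = -179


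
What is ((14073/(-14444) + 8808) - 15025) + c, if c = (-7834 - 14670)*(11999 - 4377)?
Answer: -2477603961093/14444 ≈ -1.7153e+8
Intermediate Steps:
c = -171525488 (c = -22504*7622 = -171525488)
((14073/(-14444) + 8808) - 15025) + c = ((14073/(-14444) + 8808) - 15025) - 171525488 = ((14073*(-1/14444) + 8808) - 15025) - 171525488 = ((-14073/14444 + 8808) - 15025) - 171525488 = (127208679/14444 - 15025) - 171525488 = -89812421/14444 - 171525488 = -2477603961093/14444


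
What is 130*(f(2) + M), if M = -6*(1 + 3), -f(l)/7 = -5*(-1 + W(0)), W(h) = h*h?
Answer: -7670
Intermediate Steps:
W(h) = h²
f(l) = -35 (f(l) = -(-35)*(-1 + 0²) = -(-35)*(-1 + 0) = -(-35)*(-1) = -7*5 = -35)
M = -24 (M = -6*4 = -24)
130*(f(2) + M) = 130*(-35 - 24) = 130*(-59) = -7670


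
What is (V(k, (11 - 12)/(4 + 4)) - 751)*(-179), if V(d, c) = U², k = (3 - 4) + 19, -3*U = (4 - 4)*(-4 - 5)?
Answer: 134429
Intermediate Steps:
U = 0 (U = -(4 - 4)*(-4 - 5)/3 = -0*(-9) = -⅓*0 = 0)
k = 18 (k = -1 + 19 = 18)
V(d, c) = 0 (V(d, c) = 0² = 0)
(V(k, (11 - 12)/(4 + 4)) - 751)*(-179) = (0 - 751)*(-179) = -751*(-179) = 134429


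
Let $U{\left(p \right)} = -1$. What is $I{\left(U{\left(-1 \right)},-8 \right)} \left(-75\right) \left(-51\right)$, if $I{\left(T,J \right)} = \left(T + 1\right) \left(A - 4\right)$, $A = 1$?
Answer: $0$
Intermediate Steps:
$I{\left(T,J \right)} = -3 - 3 T$ ($I{\left(T,J \right)} = \left(T + 1\right) \left(1 - 4\right) = \left(1 + T\right) \left(-3\right) = -3 - 3 T$)
$I{\left(U{\left(-1 \right)},-8 \right)} \left(-75\right) \left(-51\right) = \left(-3 - -3\right) \left(-75\right) \left(-51\right) = \left(-3 + 3\right) \left(-75\right) \left(-51\right) = 0 \left(-75\right) \left(-51\right) = 0 \left(-51\right) = 0$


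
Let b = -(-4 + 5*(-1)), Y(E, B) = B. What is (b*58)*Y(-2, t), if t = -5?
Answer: -2610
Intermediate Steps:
b = 9 (b = -(-4 - 5) = -1*(-9) = 9)
(b*58)*Y(-2, t) = (9*58)*(-5) = 522*(-5) = -2610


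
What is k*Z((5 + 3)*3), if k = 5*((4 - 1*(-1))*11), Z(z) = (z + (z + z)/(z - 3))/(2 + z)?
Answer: 25300/91 ≈ 278.02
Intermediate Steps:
Z(z) = (z + 2*z/(-3 + z))/(2 + z) (Z(z) = (z + (2*z)/(-3 + z))/(2 + z) = (z + 2*z/(-3 + z))/(2 + z))
k = 275 (k = 5*((4 + 1)*11) = 5*(5*11) = 5*55 = 275)
k*Z((5 + 3)*3) = 275*(((5 + 3)*3)*(-1 + (5 + 3)*3)/(-6 + ((5 + 3)*3)**2 - (5 + 3)*3)) = 275*((8*3)*(-1 + 8*3)/(-6 + (8*3)**2 - 8*3)) = 275*(24*(-1 + 24)/(-6 + 24**2 - 1*24)) = 275*(24*23/(-6 + 576 - 24)) = 275*(24*23/546) = 275*(24*(1/546)*23) = 275*(92/91) = 25300/91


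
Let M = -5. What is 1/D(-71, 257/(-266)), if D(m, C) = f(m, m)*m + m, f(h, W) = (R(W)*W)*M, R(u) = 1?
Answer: -1/25276 ≈ -3.9563e-5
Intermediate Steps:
f(h, W) = -5*W (f(h, W) = (1*W)*(-5) = W*(-5) = -5*W)
D(m, C) = m - 5*m**2 (D(m, C) = (-5*m)*m + m = -5*m**2 + m = m - 5*m**2)
1/D(-71, 257/(-266)) = 1/(-71*(1 - 5*(-71))) = 1/(-71*(1 + 355)) = 1/(-71*356) = 1/(-25276) = -1/25276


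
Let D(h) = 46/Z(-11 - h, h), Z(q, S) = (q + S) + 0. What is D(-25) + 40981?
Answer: 450745/11 ≈ 40977.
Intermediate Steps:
Z(q, S) = S + q (Z(q, S) = (S + q) + 0 = S + q)
D(h) = -46/11 (D(h) = 46/(h + (-11 - h)) = 46/(-11) = 46*(-1/11) = -46/11)
D(-25) + 40981 = -46/11 + 40981 = 450745/11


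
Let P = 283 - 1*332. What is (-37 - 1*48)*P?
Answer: 4165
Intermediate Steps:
P = -49 (P = 283 - 332 = -49)
(-37 - 1*48)*P = (-37 - 1*48)*(-49) = (-37 - 48)*(-49) = -85*(-49) = 4165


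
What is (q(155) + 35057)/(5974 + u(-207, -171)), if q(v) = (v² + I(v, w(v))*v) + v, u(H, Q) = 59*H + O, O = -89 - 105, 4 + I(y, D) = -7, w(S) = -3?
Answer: -57532/6433 ≈ -8.9433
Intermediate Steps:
I(y, D) = -11 (I(y, D) = -4 - 7 = -11)
O = -194
u(H, Q) = -194 + 59*H (u(H, Q) = 59*H - 194 = -194 + 59*H)
q(v) = v² - 10*v (q(v) = (v² - 11*v) + v = v² - 10*v)
(q(155) + 35057)/(5974 + u(-207, -171)) = (155*(-10 + 155) + 35057)/(5974 + (-194 + 59*(-207))) = (155*145 + 35057)/(5974 + (-194 - 12213)) = (22475 + 35057)/(5974 - 12407) = 57532/(-6433) = 57532*(-1/6433) = -57532/6433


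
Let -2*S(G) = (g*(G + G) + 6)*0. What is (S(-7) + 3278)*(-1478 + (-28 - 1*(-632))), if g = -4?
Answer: -2864972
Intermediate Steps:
S(G) = 0 (S(G) = -(-4*(G + G) + 6)*0/2 = -(-8*G + 6)*0/2 = -(6 - 8*G)*0/2 = -½*0 = 0)
(S(-7) + 3278)*(-1478 + (-28 - 1*(-632))) = (0 + 3278)*(-1478 + (-28 - 1*(-632))) = 3278*(-1478 + (-28 + 632)) = 3278*(-1478 + 604) = 3278*(-874) = -2864972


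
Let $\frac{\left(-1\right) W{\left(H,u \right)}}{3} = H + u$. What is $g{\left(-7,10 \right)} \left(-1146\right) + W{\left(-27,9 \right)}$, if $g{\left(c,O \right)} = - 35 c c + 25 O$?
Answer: $1678944$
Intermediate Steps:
$W{\left(H,u \right)} = - 3 H - 3 u$ ($W{\left(H,u \right)} = - 3 \left(H + u\right) = - 3 H - 3 u$)
$g{\left(c,O \right)} = - 35 c^{2} + 25 O$
$g{\left(-7,10 \right)} \left(-1146\right) + W{\left(-27,9 \right)} = \left(- 35 \left(-7\right)^{2} + 25 \cdot 10\right) \left(-1146\right) - -54 = \left(\left(-35\right) 49 + 250\right) \left(-1146\right) + \left(81 - 27\right) = \left(-1715 + 250\right) \left(-1146\right) + 54 = \left(-1465\right) \left(-1146\right) + 54 = 1678890 + 54 = 1678944$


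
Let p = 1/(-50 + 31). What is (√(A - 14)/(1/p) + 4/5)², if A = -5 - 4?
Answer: 5201/9025 - 8*I*√23/95 ≈ 0.57629 - 0.40386*I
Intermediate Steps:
A = -9
p = -1/19 (p = 1/(-19) = -1/19 ≈ -0.052632)
(√(A - 14)/(1/p) + 4/5)² = (√(-9 - 14)/(1/(-1/19)) + 4/5)² = (√(-23)/(-19) + 4*(⅕))² = ((I*√23)*(-1/19) + ⅘)² = (-I*√23/19 + ⅘)² = (⅘ - I*√23/19)²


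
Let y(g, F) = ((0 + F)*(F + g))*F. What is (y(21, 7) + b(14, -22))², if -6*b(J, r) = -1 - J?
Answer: 7557001/4 ≈ 1.8893e+6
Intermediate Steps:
b(J, r) = ⅙ + J/6 (b(J, r) = -(-1 - J)/6 = ⅙ + J/6)
y(g, F) = F²*(F + g) (y(g, F) = (F*(F + g))*F = F²*(F + g))
(y(21, 7) + b(14, -22))² = (7²*(7 + 21) + (⅙ + (⅙)*14))² = (49*28 + (⅙ + 7/3))² = (1372 + 5/2)² = (2749/2)² = 7557001/4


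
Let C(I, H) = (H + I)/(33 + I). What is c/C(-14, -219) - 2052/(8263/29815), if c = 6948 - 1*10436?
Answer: -13707423004/1925279 ≈ -7119.7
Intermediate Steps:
C(I, H) = (H + I)/(33 + I)
c = -3488 (c = 6948 - 10436 = -3488)
c/C(-14, -219) - 2052/(8263/29815) = -3488*(33 - 14)/(-219 - 14) - 2052/(8263/29815) = -3488/(-233/19) - 2052/(8263*(1/29815)) = -3488/((1/19)*(-233)) - 2052/8263/29815 = -3488/(-233/19) - 2052*29815/8263 = -3488*(-19/233) - 61180380/8263 = 66272/233 - 61180380/8263 = -13707423004/1925279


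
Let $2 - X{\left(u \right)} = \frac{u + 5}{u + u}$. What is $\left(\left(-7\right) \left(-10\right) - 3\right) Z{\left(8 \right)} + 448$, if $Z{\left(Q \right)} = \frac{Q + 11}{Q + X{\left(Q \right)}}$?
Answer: $\frac{86224}{147} \approx 586.56$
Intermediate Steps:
$X{\left(u \right)} = 2 - \frac{5 + u}{2 u}$ ($X{\left(u \right)} = 2 - \frac{u + 5}{u + u} = 2 - \frac{5 + u}{2 u}$)
$Z{\left(Q \right)} = \frac{11 + Q}{Q + \frac{-5 + 3 Q}{2 Q}}$ ($Z{\left(Q \right)} = \frac{Q + 11}{Q + \frac{-5 + 3 Q}{2 Q}} = \frac{11 + Q}{Q + \frac{-5 + 3 Q}{2 Q}}$)
$\left(\left(-7\right) \left(-10\right) - 3\right) Z{\left(8 \right)} + 448 = \left(\left(-7\right) \left(-10\right) - 3\right) 2 \cdot 8 \frac{1}{-5 + 2 \cdot 8^{2} + 3 \cdot 8} \left(11 + 8\right) + 448 = \left(70 - 3\right) 2 \cdot 8 \frac{1}{-5 + 2 \cdot 64 + 24} \cdot 19 + 448 = 67 \cdot 2 \cdot 8 \frac{1}{-5 + 128 + 24} \cdot 19 + 448 = 67 \cdot 2 \cdot 8 \cdot \frac{1}{147} \cdot 19 + 448 = 67 \cdot \frac{304}{147} + 448 = \frac{20368}{147} + 448 = \frac{86224}{147}$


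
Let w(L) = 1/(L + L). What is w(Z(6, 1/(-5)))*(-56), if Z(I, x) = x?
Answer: 140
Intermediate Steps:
w(L) = 1/(2*L)
w(Z(6, 1/(-5)))*(-56) = (1/(2*(1/(-5))))*(-56) = (1/(2*(-⅕)))*(-56) = ((½)*(-5))*(-56) = -5/2*(-56) = 140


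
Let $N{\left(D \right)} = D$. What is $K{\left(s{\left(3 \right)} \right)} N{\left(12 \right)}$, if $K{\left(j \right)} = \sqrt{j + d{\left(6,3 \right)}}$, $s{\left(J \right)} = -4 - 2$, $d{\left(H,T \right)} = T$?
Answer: $12 i \sqrt{3} \approx 20.785 i$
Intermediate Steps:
$s{\left(J \right)} = -6$
$K{\left(j \right)} = \sqrt{3 + j}$ ($K{\left(j \right)} = \sqrt{j + 3} = \sqrt{3 + j}$)
$K{\left(s{\left(3 \right)} \right)} N{\left(12 \right)} = \sqrt{3 - 6} \cdot 12 = \sqrt{-3} \cdot 12 = i \sqrt{3} \cdot 12 = 12 i \sqrt{3}$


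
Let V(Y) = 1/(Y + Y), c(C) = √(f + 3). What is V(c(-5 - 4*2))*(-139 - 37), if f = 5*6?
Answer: -8*√33/3 ≈ -15.319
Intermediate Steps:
f = 30
c(C) = √33 (c(C) = √(30 + 3) = √33)
V(Y) = 1/(2*Y)
V(c(-5 - 4*2))*(-139 - 37) = (1/(2*(√33)))*(-139 - 37) = ((√33/33)/2)*(-176) = (√33/66)*(-176) = -8*√33/3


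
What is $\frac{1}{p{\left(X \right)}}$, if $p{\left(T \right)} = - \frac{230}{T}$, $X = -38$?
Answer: $\frac{19}{115} \approx 0.16522$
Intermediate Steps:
$\frac{1}{p{\left(X \right)}} = \frac{1}{\left(-230\right) \frac{1}{-38}} = \frac{1}{\left(-230\right) \left(- \frac{1}{38}\right)} = \frac{1}{\frac{115}{19}} = \frac{19}{115}$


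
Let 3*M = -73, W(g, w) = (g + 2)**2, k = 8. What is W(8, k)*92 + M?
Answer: 27527/3 ≈ 9175.7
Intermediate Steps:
W(g, w) = (2 + g)**2
M = -73/3 (M = (1/3)*(-73) = -73/3 ≈ -24.333)
W(8, k)*92 + M = (2 + 8)**2*92 - 73/3 = 10**2*92 - 73/3 = 100*92 - 73/3 = 9200 - 73/3 = 27527/3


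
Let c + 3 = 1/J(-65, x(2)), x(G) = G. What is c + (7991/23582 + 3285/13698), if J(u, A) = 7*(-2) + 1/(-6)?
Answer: -1900583406/762700835 ≈ -2.4919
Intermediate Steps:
J(u, A) = -85/6 (J(u, A) = -14 - ⅙ = -85/6)
c = -261/85 (c = -3 + 1/(-85/6) = -3 - 6/85 = -261/85 ≈ -3.0706)
c + (7991/23582 + 3285/13698) = -261/85 + (7991/23582 + 3285/13698) = -261/85 + (7991*(1/23582) + 3285*(1/13698)) = -261/85 + (7991/23582 + 365/1522) = -261/85 + 5192433/8972951 = -1900583406/762700835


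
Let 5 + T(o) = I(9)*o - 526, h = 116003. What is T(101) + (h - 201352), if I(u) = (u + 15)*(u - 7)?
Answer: -81032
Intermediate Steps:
I(u) = (-7 + u)*(15 + u) (I(u) = (15 + u)*(-7 + u) = (-7 + u)*(15 + u))
T(o) = -531 + 48*o (T(o) = -5 + ((-105 + 9**2 + 8*9)*o - 526) = -5 + ((-105 + 81 + 72)*o - 526) = -5 + (48*o - 526) = -5 + (-526 + 48*o) = -531 + 48*o)
T(101) + (h - 201352) = (-531 + 48*101) + (116003 - 201352) = (-531 + 4848) - 85349 = 4317 - 85349 = -81032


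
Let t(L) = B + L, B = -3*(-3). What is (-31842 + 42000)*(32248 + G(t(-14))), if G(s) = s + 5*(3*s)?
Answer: 326762544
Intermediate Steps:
B = 9
t(L) = 9 + L
G(s) = 16*s (G(s) = s + 15*s = 16*s)
(-31842 + 42000)*(32248 + G(t(-14))) = (-31842 + 42000)*(32248 + 16*(9 - 14)) = 10158*(32248 + 16*(-5)) = 10158*(32248 - 80) = 10158*32168 = 326762544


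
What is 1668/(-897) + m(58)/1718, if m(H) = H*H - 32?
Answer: 20530/256841 ≈ 0.079933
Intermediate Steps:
m(H) = -32 + H² (m(H) = H² - 32 = -32 + H²)
1668/(-897) + m(58)/1718 = 1668/(-897) + (-32 + 58²)/1718 = 1668*(-1/897) + (-32 + 3364)*(1/1718) = -556/299 + 3332*(1/1718) = -556/299 + 1666/859 = 20530/256841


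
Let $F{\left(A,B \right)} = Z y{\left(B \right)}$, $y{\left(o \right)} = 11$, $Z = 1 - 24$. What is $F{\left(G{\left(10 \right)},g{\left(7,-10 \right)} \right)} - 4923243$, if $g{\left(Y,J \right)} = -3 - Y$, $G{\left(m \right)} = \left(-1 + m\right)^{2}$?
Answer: $-4923496$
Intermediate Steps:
$Z = -23$ ($Z = 1 - 24 = -23$)
$F{\left(A,B \right)} = -253$ ($F{\left(A,B \right)} = \left(-23\right) 11 = -253$)
$F{\left(G{\left(10 \right)},g{\left(7,-10 \right)} \right)} - 4923243 = -253 - 4923243 = -4923496$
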